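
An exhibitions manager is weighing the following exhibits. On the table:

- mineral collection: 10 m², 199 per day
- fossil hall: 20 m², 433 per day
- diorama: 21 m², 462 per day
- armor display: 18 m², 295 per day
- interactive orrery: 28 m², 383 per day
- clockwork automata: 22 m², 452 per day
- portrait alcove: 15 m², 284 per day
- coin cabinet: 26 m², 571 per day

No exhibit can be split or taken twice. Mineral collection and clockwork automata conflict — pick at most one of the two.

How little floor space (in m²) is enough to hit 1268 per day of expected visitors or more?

Minimise m² subject to total expected visitors ≥ 1268.
fossil hall + portrait alcove + coin cabinet reaches 1288 using 61 m².
Any bundle with less than 61 m² falls short of 1268.

61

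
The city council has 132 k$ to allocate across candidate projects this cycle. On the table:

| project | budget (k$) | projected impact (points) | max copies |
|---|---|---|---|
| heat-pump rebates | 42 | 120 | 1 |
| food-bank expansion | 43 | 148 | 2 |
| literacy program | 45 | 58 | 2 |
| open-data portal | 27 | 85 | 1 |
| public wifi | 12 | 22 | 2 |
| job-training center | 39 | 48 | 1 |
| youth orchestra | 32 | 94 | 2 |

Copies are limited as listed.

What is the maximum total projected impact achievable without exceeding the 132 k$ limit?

416

By projected impact per k$: food-bank expansion 3.44, open-data portal 3.15, youth orchestra 2.94, heat-pump rebates 2.86 lead.
The ratio heuristic lands on 2×food-bank expansion + open-data portal + public wifi (403) but leaves 7 k$ idle.
Replace open-data portal and public wifi with heat-pump rebates: the trade gains 13 net, giving 416 at 128 k$.
That's the maximum — no swap from here does better than 416.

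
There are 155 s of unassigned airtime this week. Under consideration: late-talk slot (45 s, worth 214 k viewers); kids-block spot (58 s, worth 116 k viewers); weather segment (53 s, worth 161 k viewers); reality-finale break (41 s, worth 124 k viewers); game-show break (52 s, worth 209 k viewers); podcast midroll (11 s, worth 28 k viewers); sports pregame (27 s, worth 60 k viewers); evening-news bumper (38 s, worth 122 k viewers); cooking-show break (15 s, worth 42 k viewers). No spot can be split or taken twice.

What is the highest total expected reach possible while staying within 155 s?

589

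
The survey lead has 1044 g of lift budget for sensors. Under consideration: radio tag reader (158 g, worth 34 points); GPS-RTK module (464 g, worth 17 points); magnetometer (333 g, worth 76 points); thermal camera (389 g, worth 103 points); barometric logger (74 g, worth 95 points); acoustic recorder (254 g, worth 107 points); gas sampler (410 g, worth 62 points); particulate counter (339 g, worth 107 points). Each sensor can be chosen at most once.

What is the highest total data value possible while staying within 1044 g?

By data value per g: barometric logger 1.28, acoustic recorder 0.42, particulate counter 0.32, thermal camera 0.26 lead.
The ratio ordering already packs tightly: magnetometer + barometric logger + acoustic recorder + particulate counter, 1000 g, 385.
The closest alternative, radio tag reader + barometric logger + acoustic recorder + particulate counter, reaches only 343.

385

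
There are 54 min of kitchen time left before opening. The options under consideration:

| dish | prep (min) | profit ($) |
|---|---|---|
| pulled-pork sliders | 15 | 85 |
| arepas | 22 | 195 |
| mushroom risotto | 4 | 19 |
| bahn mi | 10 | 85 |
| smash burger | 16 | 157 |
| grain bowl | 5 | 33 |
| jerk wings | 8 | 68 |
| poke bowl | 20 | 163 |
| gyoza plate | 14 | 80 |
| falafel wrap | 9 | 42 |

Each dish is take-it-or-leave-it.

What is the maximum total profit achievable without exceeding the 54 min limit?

473

Taking the top-ratio dishes first gives arepas + bahn mi + smash burger + grain bowl for 470 (53 min).
The 27 min tied up in arepas and grain bowl is better spent on jerk wings + poke bowl — total rises to 473 (54 min).
Runner-up arepas + bahn mi + smash burger + grain bowl tops out at 470.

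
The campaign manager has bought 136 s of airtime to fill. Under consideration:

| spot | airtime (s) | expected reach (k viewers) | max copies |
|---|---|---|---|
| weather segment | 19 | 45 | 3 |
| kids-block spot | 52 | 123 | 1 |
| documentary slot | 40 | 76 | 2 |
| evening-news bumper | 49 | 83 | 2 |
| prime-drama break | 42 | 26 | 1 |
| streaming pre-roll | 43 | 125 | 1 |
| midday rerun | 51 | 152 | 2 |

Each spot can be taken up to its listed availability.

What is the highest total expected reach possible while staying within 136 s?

367

By expected reach per s: midday rerun 2.98, streaming pre-roll 2.91, weather segment 2.37 lead.
Taking the top-ratio spots first gives weather segment + 2×midday rerun for 349 (121 s).
Replace midday rerun with weather segment + streaming pre-roll: the trade gains 18 net, giving 367 at 132 s.
That's the maximum — no swap from here does better than 367.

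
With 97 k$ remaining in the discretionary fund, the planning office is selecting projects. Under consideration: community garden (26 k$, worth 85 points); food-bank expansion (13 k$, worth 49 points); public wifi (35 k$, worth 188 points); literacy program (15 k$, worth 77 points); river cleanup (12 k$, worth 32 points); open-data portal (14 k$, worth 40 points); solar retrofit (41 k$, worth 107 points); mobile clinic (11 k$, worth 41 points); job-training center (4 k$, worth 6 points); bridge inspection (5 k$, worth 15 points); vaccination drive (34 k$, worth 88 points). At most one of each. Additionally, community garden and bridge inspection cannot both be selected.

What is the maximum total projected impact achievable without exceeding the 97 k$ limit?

Best packing: food-bank expansion + public wifi + literacy program + open-data portal + mobile clinic + job-training center + bridge inspection — 97 k$, 416 total.

416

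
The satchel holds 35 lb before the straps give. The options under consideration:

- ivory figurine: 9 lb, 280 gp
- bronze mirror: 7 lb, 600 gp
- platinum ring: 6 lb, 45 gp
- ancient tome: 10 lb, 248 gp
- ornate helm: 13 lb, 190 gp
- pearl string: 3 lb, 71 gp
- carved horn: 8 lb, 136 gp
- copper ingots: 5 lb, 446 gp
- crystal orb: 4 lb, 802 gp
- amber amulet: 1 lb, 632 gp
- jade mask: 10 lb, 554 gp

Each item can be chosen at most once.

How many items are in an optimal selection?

Best achievable value is 3170.
For example bronze mirror + carved horn + copper ingots + crystal orb + amber amulet + jade mask achieves it, using 35 lb.
Any selection reaching 3170 contains exactly 6 items.

6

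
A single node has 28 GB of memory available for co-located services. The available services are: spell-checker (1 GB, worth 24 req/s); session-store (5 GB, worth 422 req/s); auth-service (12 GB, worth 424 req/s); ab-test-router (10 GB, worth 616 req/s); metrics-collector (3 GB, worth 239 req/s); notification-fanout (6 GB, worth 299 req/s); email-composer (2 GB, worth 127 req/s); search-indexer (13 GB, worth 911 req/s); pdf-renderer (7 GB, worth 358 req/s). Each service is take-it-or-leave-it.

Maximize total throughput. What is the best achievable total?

Density check — session-store 84.40, metrics-collector 79.67, search-indexer 70.08 are the best per GB.
Taking the top-ratio services first gives spell-checker + session-store + metrics-collector + email-composer + search-indexer for 1723 (24 GB).
Replace spell-checker and metrics-collector and email-composer with ab-test-router: the trade gains 226 net, giving 1949 at 28 GB.

1949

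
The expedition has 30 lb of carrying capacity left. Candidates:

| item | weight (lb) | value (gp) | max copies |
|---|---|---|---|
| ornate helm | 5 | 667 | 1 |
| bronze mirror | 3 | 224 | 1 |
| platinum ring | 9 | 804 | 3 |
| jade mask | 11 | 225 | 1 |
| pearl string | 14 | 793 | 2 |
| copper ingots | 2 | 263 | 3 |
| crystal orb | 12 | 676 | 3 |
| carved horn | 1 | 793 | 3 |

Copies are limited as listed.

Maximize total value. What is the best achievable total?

The ratio heuristic lands on ornate helm + bronze mirror + platinum ring + 3×copper ingots + 3×carved horn (4863) but leaves 4 lb idle.
Dropping bronze mirror and copper ingots frees 5 lb; slotting in platinum ring (9 lb) lifts the total to 5180 at 30 lb.
That's the maximum — no swap from here does better than 5180.

5180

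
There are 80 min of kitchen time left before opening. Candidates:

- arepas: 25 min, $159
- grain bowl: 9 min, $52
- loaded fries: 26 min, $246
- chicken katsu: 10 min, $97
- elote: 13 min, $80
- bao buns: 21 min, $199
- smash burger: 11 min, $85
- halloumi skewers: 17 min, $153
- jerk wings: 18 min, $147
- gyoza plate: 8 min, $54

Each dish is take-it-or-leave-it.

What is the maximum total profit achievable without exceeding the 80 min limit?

697

The ratio heuristic lands on loaded fries + chicken katsu + bao buns + halloumi skewers (695) but leaves 6 min idle.
Dropping bao buns frees 21 min; slotting in jerk wings + gyoza plate (26 min) lifts the total to 697 at 79 min.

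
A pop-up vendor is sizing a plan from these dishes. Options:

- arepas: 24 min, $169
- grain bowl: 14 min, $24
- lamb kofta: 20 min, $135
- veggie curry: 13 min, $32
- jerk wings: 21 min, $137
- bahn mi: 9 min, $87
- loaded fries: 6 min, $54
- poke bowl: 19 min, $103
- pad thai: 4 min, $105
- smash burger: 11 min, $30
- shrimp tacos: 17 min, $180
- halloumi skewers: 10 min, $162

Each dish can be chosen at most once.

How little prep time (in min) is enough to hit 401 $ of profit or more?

Look for the lowest-prep combination reaching 401.
Taking bahn mi + loaded fries + pad thai + halloumi skewers gives 408 (≥ 401) for 29 min.
Below 29 min the best achievable stays under 401.

29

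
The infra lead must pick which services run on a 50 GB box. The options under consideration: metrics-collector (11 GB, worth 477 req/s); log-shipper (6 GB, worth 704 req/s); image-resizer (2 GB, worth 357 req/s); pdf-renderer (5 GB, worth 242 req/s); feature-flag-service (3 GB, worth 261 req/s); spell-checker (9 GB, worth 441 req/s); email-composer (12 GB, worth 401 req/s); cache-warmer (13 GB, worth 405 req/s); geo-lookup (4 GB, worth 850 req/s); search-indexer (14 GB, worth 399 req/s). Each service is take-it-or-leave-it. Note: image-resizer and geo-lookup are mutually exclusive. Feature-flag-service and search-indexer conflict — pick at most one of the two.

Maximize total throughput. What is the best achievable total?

3376

Taking metrics-collector + log-shipper + pdf-renderer + feature-flag-service + spell-checker + email-composer + geo-lookup: 50 GB used, 3376 in throughput.
The closest alternative, metrics-collector + log-shipper + feature-flag-service + spell-checker + cache-warmer + geo-lookup, reaches only 3138.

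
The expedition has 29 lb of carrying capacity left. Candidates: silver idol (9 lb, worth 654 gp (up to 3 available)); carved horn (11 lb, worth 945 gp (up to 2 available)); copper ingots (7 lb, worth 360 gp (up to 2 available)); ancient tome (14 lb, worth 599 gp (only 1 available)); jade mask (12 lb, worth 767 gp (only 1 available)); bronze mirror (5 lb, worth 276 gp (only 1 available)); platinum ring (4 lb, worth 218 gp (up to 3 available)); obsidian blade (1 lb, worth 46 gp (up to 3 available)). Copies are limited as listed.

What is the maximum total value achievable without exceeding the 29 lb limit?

Best packing: 2×carved horn + bronze mirror + 2×obsidian blade — 29 lb, 2258 total.
That's the maximum — no swap from here does better than 2258.

2258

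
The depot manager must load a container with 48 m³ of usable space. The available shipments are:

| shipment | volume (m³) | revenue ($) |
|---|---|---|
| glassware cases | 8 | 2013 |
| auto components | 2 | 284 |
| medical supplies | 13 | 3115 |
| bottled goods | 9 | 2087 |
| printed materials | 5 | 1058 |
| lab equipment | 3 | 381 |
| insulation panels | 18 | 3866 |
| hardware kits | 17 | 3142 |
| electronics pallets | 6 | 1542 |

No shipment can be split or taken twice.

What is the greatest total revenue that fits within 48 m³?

The ratio heuristic lands on glassware cases + auto components + medical supplies + bottled goods + printed materials + lab equipment + electronics pallets (10480) but leaves 2 m³ idle.
A better packing is glassware cases + medical supplies + bottled goods + insulation panels: 48 m³, total 11081.
Next best is glassware cases + medical supplies + lab equipment + insulation panels + electronics pallets at 10917 (48 m³) — short by 164.

11081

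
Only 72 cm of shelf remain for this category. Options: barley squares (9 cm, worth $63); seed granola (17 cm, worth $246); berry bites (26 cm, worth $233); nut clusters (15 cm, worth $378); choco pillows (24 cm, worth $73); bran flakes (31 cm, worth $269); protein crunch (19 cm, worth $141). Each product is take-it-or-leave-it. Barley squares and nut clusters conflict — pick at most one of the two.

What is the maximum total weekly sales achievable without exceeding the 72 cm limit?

893

Taking seed granola + nut clusters + bran flakes: 63 cm used, 893 in weekly sales.
Next best is berry bites + nut clusters + bran flakes at 880 (72 cm) — short by 13.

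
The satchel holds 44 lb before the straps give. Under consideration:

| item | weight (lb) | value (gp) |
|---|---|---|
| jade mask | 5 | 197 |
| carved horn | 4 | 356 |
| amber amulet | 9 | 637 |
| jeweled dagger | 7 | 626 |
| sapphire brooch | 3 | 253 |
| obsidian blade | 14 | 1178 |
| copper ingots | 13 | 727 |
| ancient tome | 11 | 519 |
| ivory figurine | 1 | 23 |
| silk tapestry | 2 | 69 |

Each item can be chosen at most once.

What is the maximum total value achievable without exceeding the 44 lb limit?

Ranking by ratio (value/lb): jeweled dagger 89.43, carved horn 89.00, sapphire brooch 84.33, obsidian blade 84.14.
Jade mask + carved horn + amber amulet + jeweled dagger + sapphire brooch + obsidian blade + silk tapestry uses 44 of the 44 lb and totals 3316.
The closest alternative, jade mask + carved horn + amber amulet + jeweled dagger + sapphire brooch + obsidian blade + ivory figurine, reaches only 3270.

3316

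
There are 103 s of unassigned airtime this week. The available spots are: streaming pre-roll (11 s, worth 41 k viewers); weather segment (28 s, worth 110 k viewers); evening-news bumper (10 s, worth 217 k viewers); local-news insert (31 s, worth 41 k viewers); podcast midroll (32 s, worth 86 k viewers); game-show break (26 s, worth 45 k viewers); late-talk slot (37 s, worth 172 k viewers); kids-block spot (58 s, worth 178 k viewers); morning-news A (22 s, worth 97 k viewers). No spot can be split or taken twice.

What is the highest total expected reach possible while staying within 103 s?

596

Density check — evening-news bumper 21.70, late-talk slot 4.65, morning-news A 4.41, weather segment 3.93 are the best per s.
The ratio ordering already packs tightly: weather segment + evening-news bumper + late-talk slot + morning-news A, 97 s, 596.
The closest alternative, evening-news bumper + podcast midroll + late-talk slot + morning-news A, reaches only 572.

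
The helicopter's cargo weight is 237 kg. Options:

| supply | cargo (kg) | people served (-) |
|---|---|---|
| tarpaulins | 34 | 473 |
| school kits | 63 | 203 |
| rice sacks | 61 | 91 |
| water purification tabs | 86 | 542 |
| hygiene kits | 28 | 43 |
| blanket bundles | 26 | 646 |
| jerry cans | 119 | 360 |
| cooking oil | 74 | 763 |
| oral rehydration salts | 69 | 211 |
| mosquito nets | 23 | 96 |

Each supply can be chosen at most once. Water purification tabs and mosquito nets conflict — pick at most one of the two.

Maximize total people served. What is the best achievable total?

2424

The ratio ordering already packs tightly: tarpaulins + water purification tabs + blanket bundles + cooking oil, 220 kg, 2424.
No other feasible combination exceeds 2424.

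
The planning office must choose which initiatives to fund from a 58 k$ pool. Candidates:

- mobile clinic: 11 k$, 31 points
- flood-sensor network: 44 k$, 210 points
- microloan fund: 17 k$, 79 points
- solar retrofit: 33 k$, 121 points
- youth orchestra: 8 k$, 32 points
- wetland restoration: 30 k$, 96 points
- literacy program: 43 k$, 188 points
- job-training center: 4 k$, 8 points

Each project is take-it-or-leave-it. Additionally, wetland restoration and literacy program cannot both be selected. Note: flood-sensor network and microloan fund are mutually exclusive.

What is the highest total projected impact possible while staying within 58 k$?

250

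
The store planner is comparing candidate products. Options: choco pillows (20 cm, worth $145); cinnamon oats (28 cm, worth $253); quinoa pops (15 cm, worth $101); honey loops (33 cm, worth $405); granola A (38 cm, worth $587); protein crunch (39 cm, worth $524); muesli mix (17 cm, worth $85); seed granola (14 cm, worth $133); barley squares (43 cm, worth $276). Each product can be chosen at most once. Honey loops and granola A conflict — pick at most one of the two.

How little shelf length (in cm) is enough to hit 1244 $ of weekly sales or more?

91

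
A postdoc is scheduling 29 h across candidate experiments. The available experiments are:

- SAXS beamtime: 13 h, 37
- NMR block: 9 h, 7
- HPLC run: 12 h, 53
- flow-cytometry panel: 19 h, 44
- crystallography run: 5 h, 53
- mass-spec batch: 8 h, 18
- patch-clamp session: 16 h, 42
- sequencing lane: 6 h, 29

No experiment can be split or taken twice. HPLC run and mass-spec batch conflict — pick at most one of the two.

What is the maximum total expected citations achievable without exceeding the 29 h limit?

135

Ranking by ratio (expected citations/h): crystallography run 10.60, sequencing lane 4.83, HPLC run 4.42.
HPLC run + crystallography run + sequencing lane uses 23 of the 29 h and totals 135.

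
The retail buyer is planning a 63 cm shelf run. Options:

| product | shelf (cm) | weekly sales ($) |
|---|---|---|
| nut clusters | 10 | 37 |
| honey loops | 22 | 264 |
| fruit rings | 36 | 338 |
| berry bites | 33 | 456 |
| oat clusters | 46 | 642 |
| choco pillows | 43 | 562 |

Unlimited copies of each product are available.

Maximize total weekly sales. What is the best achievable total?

By weekly sales per cm: oat clusters 13.96, berry bites 13.82, choco pillows 13.07 lead.
A density-first pass picks nut clusters + oat clusters — 679 at 56 cm.
Dropping nut clusters and oat clusters frees 56 cm; slotting in honey loops + berry bites (55 cm) lifts the total to 720 at 55 cm.
Nothing else within 63 cm beats 720.

720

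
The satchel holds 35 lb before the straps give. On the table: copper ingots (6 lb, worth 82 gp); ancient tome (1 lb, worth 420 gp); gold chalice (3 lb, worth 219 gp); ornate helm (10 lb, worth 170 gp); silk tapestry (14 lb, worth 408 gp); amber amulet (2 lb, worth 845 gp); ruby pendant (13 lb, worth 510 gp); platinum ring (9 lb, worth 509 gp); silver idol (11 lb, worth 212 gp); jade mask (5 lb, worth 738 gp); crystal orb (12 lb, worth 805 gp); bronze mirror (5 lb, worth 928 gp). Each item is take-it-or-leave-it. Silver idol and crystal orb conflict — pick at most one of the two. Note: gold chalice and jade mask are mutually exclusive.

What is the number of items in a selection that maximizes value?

The maximum value within 35 lb is 4245.
For example ancient tome + amber amulet + platinum ring + jade mask + crystal orb + bronze mirror achieves it, using 34 lb.
All optima have 6 items.

6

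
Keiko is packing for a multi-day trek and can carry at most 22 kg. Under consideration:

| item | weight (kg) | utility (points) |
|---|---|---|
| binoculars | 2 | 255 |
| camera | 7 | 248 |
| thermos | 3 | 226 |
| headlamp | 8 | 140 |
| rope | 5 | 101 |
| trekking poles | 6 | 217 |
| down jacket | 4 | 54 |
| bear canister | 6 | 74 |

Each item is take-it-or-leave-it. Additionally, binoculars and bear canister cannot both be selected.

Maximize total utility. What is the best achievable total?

1000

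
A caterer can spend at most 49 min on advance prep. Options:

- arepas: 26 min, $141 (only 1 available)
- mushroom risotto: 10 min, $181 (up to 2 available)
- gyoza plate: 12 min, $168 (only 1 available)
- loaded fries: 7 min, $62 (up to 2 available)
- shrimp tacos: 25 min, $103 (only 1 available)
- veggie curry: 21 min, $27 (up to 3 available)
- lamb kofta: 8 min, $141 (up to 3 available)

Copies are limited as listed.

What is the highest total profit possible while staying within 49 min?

Filling by ratio: 2×mushroom risotto + 3×lamb kofta for 785, with 5 min left unused.
Dropping lamb kofta frees 8 min; slotting in gyoza plate (12 min) lifts the total to 812 at 48 min.
No other feasible combination exceeds 812.

812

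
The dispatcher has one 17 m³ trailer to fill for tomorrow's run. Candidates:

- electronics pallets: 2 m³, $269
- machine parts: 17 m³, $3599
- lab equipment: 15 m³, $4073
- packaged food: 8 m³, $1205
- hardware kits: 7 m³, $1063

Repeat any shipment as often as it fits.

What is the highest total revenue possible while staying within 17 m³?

4342

By revenue per m³: lab equipment 271.53, machine parts 211.71, hardware kits 151.86 lead.
Taking electronics pallets + lab equipment: 17 m³ used, 4342 in revenue.
Nothing else within 17 m³ beats 4342.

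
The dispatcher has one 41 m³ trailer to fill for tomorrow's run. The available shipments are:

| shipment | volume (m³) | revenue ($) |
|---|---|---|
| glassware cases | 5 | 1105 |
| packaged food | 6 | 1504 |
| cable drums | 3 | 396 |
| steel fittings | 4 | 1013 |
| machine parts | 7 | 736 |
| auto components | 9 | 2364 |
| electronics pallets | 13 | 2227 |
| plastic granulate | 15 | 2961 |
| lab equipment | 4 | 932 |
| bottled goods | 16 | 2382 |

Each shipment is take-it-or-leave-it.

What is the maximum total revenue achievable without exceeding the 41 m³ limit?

A density-first pass picks glassware cases + packaged food + steel fittings + auto components + electronics pallets + lab equipment — 9145 at 41 m³.
Dropping glassware cases and electronics pallets frees 18 m³; slotting in cable drums + plastic granulate (18 m³) lifts the total to 9170 at 41 m³.
No other feasible combination exceeds 9170.

9170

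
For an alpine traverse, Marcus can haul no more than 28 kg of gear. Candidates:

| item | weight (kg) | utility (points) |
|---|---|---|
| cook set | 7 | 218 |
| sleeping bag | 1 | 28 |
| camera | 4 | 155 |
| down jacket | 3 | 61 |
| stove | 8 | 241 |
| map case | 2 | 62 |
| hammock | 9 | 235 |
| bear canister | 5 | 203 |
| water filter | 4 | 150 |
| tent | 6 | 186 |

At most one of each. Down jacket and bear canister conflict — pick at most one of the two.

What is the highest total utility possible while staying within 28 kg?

The ratio ordering already packs tightly: cook set + camera + map case + bear canister + water filter + tent, 28 kg, 974.
Next best is cook set + camera + stove + bear canister + water filter at 967 (28 kg) — short by 7.

974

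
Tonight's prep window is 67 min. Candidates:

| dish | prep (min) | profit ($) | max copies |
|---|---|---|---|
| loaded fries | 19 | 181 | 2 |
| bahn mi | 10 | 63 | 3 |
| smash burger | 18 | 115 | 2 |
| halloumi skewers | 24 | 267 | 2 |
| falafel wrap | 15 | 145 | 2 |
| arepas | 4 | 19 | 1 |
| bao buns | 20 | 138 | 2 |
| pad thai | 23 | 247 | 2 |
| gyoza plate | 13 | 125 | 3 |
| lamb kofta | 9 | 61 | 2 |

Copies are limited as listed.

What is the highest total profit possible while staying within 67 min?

715

By profit per min: halloumi skewers 11.12, pad thai 10.74, falafel wrap 9.67, gyoza plate 9.62 lead.
Greedy by ratio would take 2×halloumi skewers + falafel wrap + arepas: 67 min used, total 698.
The 19 min tied up in falafel wrap and arepas is better spent on loaded fries — total rises to 715 (67 min).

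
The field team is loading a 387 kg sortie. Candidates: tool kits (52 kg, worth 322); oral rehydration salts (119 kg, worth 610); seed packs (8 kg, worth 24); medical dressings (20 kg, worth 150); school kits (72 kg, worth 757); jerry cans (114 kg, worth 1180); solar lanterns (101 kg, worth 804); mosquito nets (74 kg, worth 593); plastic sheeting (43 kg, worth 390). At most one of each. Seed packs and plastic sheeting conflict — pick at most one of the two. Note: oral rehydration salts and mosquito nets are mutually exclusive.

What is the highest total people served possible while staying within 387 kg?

Ranking by ratio (people served/kg): school kits 10.51, jerry cans 10.35, plastic sheeting 9.07.
Best packing: medical dressings + school kits + jerry cans + solar lanterns + mosquito nets — 381 kg, 3484 total.
Nothing else feasible within 387 kg beats 3484.

3484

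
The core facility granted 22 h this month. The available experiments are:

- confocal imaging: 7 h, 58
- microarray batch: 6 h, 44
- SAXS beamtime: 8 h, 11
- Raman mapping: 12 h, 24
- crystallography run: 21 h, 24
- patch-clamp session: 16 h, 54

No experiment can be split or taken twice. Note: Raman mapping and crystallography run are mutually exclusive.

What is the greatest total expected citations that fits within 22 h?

Best packing: confocal imaging + microarray batch + SAXS beamtime — 21 h, 113 total.
An exhaustive check of the 64 subsets confirms 113.

113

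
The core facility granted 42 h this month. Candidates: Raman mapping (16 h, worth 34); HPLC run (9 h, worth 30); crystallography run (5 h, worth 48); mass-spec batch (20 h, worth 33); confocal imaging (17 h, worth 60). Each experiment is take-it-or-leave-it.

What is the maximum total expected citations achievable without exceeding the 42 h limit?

142

The ratio heuristic lands on HPLC run + crystallography run + confocal imaging (138) but leaves 11 h idle.
Dropping HPLC run frees 9 h; slotting in Raman mapping (16 h) lifts the total to 142 at 38 h.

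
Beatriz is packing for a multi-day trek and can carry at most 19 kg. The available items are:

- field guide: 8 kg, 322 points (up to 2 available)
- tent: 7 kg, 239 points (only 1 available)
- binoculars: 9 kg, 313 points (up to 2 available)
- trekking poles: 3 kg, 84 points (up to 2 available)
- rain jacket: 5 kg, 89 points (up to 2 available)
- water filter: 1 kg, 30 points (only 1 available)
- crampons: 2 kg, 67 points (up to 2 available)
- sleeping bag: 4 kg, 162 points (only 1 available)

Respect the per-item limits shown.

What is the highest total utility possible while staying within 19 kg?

741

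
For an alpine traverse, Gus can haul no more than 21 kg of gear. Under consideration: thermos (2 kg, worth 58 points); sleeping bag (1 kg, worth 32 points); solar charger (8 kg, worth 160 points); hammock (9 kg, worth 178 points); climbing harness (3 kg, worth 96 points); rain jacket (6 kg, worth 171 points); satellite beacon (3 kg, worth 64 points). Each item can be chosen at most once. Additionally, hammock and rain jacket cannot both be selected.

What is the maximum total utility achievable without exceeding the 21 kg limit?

Density check — sleeping bag 32.00, climbing harness 32.00, thermos 29.00 are the best per kg.
The ratio heuristic lands on thermos + sleeping bag + climbing harness + rain jacket + satellite beacon (421) but leaves 6 kg idle.
Dropping thermos frees 2 kg; slotting in solar charger (8 kg) lifts the total to 523 at 21 kg.

523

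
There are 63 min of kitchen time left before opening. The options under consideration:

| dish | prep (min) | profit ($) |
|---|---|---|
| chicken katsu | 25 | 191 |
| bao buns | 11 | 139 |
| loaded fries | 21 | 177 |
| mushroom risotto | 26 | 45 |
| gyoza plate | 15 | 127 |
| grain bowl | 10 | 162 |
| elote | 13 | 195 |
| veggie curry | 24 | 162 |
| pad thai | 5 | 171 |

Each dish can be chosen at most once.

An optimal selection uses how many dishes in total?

Optimal total is 844.
For example bao buns + loaded fries + grain bowl + elote + pad thai achieves it, using 60 min.
Every optimal selection uses 5 dishes.

5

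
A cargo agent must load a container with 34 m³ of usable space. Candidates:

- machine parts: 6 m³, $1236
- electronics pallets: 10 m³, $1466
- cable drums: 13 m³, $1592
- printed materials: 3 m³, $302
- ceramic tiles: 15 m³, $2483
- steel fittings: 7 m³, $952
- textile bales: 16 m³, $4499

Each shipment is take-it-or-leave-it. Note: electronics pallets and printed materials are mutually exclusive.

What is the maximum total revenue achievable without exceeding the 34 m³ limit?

A density-first pass picks machine parts + electronics pallets + textile bales — 7201 at 32 m³.
Replace machine parts and electronics pallets with printed materials + ceramic tiles: the trade gains 83 net, giving 7284 at 34 m³.

7284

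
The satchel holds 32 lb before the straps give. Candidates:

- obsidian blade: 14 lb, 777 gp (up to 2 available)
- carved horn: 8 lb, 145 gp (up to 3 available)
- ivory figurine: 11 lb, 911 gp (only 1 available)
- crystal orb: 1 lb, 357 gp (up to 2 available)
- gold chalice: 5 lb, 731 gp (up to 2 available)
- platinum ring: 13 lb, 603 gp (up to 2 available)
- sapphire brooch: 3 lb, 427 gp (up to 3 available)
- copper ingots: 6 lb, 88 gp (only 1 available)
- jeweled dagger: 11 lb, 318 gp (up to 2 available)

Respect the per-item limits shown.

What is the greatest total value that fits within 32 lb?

4368

Ivory figurine + 2×crystal orb + 2×gold chalice + 3×sapphire brooch uses 32 of the 32 lb and totals 4368.
Every other selection either busts 32 lb or exceeds an availability limit or fails to beat 4368.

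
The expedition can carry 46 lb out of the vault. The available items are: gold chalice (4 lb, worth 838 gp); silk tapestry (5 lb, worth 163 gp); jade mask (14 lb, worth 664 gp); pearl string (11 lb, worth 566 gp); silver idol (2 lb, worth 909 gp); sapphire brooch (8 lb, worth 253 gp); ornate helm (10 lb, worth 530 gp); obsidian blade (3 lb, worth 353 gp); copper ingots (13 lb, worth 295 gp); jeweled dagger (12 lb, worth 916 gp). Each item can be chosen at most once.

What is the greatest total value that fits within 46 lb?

4246

Ranking by ratio (value/lb): silver idol 454.50, gold chalice 209.50, obsidian blade 117.67.
A density-first pass picks gold chalice + pearl string + silver idol + ornate helm + obsidian blade + jeweled dagger — 4112 at 42 lb.
The 10 lb tied up in ornate helm is better spent on jade mask — total rises to 4246 (46 lb).
Every other selection either busts 46 lb or fails to beat 4246.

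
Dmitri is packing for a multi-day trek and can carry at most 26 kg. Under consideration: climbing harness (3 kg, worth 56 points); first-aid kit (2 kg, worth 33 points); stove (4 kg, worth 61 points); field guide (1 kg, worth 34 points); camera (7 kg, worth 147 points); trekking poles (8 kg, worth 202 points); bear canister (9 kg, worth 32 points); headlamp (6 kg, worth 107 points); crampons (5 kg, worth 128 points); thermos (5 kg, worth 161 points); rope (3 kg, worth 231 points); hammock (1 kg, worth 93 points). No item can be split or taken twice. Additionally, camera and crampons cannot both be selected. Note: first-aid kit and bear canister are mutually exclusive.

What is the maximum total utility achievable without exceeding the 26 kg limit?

905

Ranking by ratio (utility/kg): hammock 93.00, rope 77.00, field guide 34.00, thermos 32.20.
Best packing: climbing harness + field guide + trekking poles + crampons + thermos + rope + hammock — 26 kg, 905 total.
Nothing else feasible within 26 kg beats 905.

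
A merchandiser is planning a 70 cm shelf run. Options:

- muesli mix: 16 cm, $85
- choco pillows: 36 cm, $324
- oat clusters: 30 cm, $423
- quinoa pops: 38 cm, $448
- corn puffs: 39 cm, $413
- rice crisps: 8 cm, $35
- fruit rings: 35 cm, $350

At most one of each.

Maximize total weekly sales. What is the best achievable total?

The ratio ordering already packs tightly: oat clusters + quinoa pops, 68 cm, 871.
The closest alternative, oat clusters + corn puffs, reaches only 836.

871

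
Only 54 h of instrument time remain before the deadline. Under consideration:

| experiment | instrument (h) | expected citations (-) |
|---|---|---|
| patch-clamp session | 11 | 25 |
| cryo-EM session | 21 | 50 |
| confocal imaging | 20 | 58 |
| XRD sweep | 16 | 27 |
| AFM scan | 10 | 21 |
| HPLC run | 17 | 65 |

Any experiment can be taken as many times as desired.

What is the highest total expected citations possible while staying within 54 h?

By expected citations per h: HPLC run 3.82, confocal imaging 2.90, cryo-EM session 2.38, patch-clamp session 2.27 lead.
The ratio ordering already packs tightly: 3×HPLC run, 51 h, 195.

195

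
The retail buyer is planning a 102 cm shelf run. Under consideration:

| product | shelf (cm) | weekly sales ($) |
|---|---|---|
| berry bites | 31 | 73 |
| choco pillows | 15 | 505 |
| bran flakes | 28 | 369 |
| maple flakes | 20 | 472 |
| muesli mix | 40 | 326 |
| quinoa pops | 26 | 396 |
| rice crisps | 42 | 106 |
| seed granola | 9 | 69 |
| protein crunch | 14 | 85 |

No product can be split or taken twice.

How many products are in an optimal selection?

5

The maximum weekly sales within 102 cm is 1811.
choco pillows + bran flakes + maple flakes + quinoa pops + seed granola hits 1811 at 98 cm.
Every optimal selection uses 5 products.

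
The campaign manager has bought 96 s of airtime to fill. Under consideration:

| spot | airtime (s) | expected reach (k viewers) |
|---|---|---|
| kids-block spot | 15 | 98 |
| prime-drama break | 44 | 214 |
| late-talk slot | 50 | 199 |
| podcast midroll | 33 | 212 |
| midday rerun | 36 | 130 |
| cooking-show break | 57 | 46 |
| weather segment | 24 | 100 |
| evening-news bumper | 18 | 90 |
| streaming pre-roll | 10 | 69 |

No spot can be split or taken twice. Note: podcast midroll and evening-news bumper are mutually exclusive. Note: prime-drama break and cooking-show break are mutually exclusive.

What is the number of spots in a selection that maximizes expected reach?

Best achievable expected reach is 524.
kids-block spot + prime-drama break + podcast midroll hits 524 at 92 s.
Any selection reaching 524 contains exactly 3 spots.

3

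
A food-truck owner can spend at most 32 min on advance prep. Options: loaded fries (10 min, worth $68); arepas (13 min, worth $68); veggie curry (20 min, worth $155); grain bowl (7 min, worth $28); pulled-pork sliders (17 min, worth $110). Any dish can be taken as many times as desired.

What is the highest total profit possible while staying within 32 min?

223

Loaded fries + veggie curry uses 30 of the 32 min and totals 223.
The spare 2 min is too small for any remaining dish, and no exchange beats 223.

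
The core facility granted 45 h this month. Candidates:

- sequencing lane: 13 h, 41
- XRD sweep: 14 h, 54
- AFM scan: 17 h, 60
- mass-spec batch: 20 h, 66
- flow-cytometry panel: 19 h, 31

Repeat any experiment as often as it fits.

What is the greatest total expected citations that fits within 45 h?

168

Filling by ratio: 3×XRD sweep for 162, with 3 h left unused.
The 14 h tied up in XRD sweep is better spent on AFM scan — total rises to 168 (45 h).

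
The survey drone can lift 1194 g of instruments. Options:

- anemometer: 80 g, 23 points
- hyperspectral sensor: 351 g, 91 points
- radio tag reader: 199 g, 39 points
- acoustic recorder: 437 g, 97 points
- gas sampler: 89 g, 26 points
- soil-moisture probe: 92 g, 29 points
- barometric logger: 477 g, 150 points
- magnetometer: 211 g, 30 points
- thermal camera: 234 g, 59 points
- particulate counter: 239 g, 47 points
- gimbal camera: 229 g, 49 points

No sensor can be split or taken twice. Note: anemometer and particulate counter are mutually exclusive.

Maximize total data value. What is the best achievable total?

Filling by ratio: anemometer + hyperspectral sensor + gas sampler + soil-moisture probe + barometric logger for 319, with 105 g left unused.
The 169 g tied up in anemometer and gas sampler is better spent on thermal camera — total rises to 329 (1154 g).
That's the maximum — no feasible swap from here does better than 329.

329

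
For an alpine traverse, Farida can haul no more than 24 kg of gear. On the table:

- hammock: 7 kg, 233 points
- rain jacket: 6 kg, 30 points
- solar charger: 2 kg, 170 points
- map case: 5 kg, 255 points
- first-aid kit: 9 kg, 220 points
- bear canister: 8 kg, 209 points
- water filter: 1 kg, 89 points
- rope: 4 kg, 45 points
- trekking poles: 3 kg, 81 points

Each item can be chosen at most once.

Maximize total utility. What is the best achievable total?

Taking the top-ratio items first gives hammock + solar charger + map case + water filter + rope + trekking poles for 873 (22 kg).
The 7 kg tied up in rope and trekking poles is better spent on first-aid kit — total rises to 967 (24 kg).

967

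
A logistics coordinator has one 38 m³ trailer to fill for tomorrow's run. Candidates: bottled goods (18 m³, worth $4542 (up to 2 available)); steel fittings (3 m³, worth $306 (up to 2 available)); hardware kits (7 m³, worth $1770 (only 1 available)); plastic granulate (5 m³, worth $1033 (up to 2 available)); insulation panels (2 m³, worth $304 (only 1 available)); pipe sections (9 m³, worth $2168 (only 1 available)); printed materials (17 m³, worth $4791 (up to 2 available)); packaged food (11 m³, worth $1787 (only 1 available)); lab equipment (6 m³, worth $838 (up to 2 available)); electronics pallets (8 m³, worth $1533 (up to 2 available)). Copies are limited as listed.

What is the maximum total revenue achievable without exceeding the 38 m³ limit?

9888

Ranking by ratio (revenue/m³): printed materials 281.82, hardware kits 252.86, bottled goods 252.33.
Greedy by ratio would take insulation panels + 2×printed materials: 36 m³ used, total 9886.
Replace insulation panels with steel fittings: the trade gains 2 net, giving 9888 at 37 m³.
Every other selection either busts 38 m³ or exceeds an availability limit or fails to beat 9888.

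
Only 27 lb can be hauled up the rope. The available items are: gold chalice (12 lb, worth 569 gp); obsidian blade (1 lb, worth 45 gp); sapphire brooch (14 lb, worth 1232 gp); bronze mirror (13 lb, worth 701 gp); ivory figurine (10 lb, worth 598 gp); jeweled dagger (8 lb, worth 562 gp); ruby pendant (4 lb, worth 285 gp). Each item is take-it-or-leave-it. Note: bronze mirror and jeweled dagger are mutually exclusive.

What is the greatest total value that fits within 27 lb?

Taking obsidian blade + sapphire brooch + jeweled dagger + ruby pendant: 27 lb used, 2124 in value.

2124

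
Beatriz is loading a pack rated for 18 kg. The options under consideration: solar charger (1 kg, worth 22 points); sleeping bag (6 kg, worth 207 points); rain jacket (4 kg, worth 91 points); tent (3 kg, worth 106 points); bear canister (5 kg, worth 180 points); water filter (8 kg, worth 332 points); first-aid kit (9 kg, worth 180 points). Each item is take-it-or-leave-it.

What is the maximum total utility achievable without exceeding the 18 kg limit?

667

Greedy by ratio would take solar charger + tent + bear canister + water filter: 17 kg used, total 640.
The 5 kg tied up in bear canister is better spent on sleeping bag — total rises to 667 (18 kg).
Every other selection either busts 18 kg or fails to beat 667.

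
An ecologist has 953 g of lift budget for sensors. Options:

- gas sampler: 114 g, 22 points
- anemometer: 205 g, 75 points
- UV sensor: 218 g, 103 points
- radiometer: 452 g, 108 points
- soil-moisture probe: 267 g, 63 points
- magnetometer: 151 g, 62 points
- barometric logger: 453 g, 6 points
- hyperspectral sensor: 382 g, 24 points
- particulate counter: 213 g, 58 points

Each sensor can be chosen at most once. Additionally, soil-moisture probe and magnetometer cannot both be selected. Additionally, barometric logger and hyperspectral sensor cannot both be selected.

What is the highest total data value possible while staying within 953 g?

320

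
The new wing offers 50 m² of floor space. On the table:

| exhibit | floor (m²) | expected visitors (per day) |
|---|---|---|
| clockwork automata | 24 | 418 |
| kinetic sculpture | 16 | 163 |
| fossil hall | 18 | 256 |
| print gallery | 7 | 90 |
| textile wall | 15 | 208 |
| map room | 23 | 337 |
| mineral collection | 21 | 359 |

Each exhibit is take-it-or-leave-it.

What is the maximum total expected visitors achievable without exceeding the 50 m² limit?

Best packing: clockwork automata + mineral collection — 45 m², 777 total.
The closest alternative, clockwork automata + fossil hall + print gallery, reaches only 764.

777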